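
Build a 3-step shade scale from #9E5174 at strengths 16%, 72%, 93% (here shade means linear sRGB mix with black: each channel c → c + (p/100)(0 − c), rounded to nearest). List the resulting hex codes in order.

#854461, #2C1720, #0B0608

#9E5174 is rgb(158, 81, 116).
16%: (158 − 25.28 = 132.72→133, 81 − 12.96 = 68.04→68, 116 − 18.56 = 97.44→97) → #854461
72%: (158 − 113.76 = 44.24→44, 81 − 58.32 = 22.68→23, 116 − 83.52 = 32.48→32) → #2C1720
93%: (158 − 146.94 = 11.06→11, 81 − 75.33 = 5.67→6, 116 − 107.88 = 8.12→8) → #0B0608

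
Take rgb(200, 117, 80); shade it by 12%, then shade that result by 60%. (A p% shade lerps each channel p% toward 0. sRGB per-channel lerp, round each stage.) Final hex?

A 12% shade moves each channel 12% toward 0:
  R: 200 + 0.12×(0−200) = 200 − 24 = 176 → 176
  G: 117 + 0.12×(0−117) = 117 − 14.04 = 102.96 → 103
  B: 80 + 0.12×(0−80) = 80 − 9.6 = 70.4 → 70
After the shade: rgb(176, 103, 70) = #b06746.
Lerp each channel 60% toward 0:
  R: 176 − 105.6 = 70.4 → 70
  G: 103 + 0.6×(0−103) = 103 − 61.8 = 41.2 → 41
  B: 70 − 42 = 28 → 28
rgb(70, 41, 28) = #46291c.

#46291c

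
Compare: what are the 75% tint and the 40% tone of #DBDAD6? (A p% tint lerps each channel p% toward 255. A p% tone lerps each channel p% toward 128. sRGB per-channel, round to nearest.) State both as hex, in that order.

#DBDAD6 is rgb(219, 218, 214).
75% tint:
  R: 219 + 0.75×(255−219) = 219 + 27 = 246 → 246
  G: 218 + 0.75×(255−218) = 218 + 27.75 = 245.75 → 246
  B: 214 + 30.75 = 244.75 → 245
  → #F6F6F5
40% tone:
  R: 219 − 36.4 = 182.6 → 183
  G: 218 + 0.4×(128−218) = 218 − 36 = 182 → 182
  B: 214 + 0.4×(128−214) = 214 − 34.4 = 179.6 → 180
  → #B7B6B4

#F6F6F5, #B7B6B4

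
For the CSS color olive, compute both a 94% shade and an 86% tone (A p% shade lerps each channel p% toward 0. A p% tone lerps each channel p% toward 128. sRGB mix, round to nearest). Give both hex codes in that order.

#080800, #80806e

CSS olive is rgb(128, 128, 0).
94% shade:
  R: 128 + 0.94×(0−128) = 128 − 120.32 = 7.68 → 8
  G: 128 + 0.94×(0−128) = 128 − 120.32 = 7.68 → 8
  B: 0 + 0.94×(0−0) = 0 + 0 = 0 → 0
  → #080800
86% tone:
  R: 128 + 0 = 128 → 128
  G: 128 + 0 = 128 → 128
  B: 0 + 0.86×(128−0) = 0 + 110.08 = 110.08 → 110
  → #80806e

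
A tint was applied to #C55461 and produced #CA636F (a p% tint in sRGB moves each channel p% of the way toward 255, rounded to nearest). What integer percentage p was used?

#C55461 is rgb(197, 84, 97); #CA636F is rgb(202, 99, 111).
On the G channel (widest range): 99 ≈ 84 + (p/100)(255 − 84), so p ≈ 100×(99 − 84)/(255 − 84) = 1500/171 = 8.77.
p = 9 reproduces all three channels after rounding.

9%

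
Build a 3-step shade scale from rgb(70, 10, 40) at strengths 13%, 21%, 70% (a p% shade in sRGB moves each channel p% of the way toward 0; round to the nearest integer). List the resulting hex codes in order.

#3d0923, #370820, #15030c

13%: (70 − 9.1 = 60.9→61, 10 − 1.3 = 8.7→9, 40 − 5.2 = 34.8→35) → #3d0923
21%: (70 − 14.7 = 55.3→55, 10 − 2.1 = 7.9→8, 40 − 8.4 = 31.6→32) → #370820
70%: (70 − 49 = 21→21, 10 − 7 = 3→3, 40 − 28 = 12→12) → #15030c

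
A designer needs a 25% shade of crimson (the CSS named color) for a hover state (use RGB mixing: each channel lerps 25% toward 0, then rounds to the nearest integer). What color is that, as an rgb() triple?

rgb(165, 15, 45)

CSS crimson is rgb(220, 20, 60).
A 25% shade moves each channel 25% toward 0:
  R: 220 + 0.25×(0−220) = 220 − 55 = 165 → 165
  G: 20 + 0.25×(0−20) = 20 − 5 = 15 → 15
  B: 60 − 15 = 45 → 45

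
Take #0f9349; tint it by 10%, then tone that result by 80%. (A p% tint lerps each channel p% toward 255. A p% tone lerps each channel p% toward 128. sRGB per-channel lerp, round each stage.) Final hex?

#6e8679

#0f9349 is rgb(15, 147, 73).
Per channel, c → c + 0.1(255 − c):
  R: 15 + 0.1×(255−15) = 15 + 24 = 39 → 39
  G: 147 + 0.1×(255−147) = 147 + 10.8 = 157.8 → 158
  B: 73 + 18.2 = 91.2 → 91
After the tint: rgb(39, 158, 91) = #279e5b.
Per channel, c → c + 0.8(128 − c):
  R: 39 + 0.8×(128−39) = 39 + 71.2 = 110.2 → 110
  G: 158 + 0.8×(128−158) = 158 − 24 = 134 → 134
  B: 91 + 0.8×(128−91) = 91 + 29.6 = 120.6 → 121
rgb(110, 134, 121) = #6e8679.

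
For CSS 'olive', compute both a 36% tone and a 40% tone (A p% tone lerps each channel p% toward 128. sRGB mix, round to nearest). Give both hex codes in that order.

CSS olive is rgb(128, 128, 0).
36% tone:
  R: 128 + 0 = 128 → 128
  G: 128 + 0.36×(128−128) = 128 + 0 = 128 → 128
  B: 0 + 0.36×(128−0) = 0 + 46.08 = 46.08 → 46
  → #80802E
40% tone:
  R: 128 + 0.4×(128−128) = 128 + 0 = 128 → 128
  G: 128 + 0.4×(128−128) = 128 + 0 = 128 → 128
  B: 0 + 0.4×(128−0) = 0 + 51.2 = 51.2 → 51
  → #808033

#80802E, #808033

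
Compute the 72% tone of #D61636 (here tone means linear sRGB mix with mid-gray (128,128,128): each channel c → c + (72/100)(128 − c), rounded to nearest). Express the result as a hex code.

#98626B

#D61636 is rgb(214, 22, 54).
Lerp each channel 72% toward 128:
  R: 214 + 0.72×(128−214) = 214 − 61.92 = 152.08 → 152
  G: 22 + 76.32 = 98.32 → 98
  B: 54 + 0.72×(128−54) = 54 + 53.28 = 107.28 → 107
rgb(152, 98, 107) = #98626B.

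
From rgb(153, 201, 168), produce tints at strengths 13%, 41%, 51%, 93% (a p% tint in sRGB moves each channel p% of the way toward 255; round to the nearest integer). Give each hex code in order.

13%: (153 + 13.26 = 166.26→166, 201 + 7.02 = 208.02→208, 168 + 11.31 = 179.31→179) → #A6D0B3
41%: (153 + 41.82 = 194.82→195, 201 + 22.14 = 223.14→223, 168 + 35.67 = 203.67→204) → #C3DFCC
51%: (153 + 52.02 = 205.02→205, 201 + 27.54 = 228.54→229, 168 + 44.37 = 212.37→212) → #CDE5D4
93%: (153 + 94.86 = 247.86→248, 201 + 50.22 = 251.22→251, 168 + 80.91 = 248.91→249) → #F8FBF9

#A6D0B3, #C3DFCC, #CDE5D4, #F8FBF9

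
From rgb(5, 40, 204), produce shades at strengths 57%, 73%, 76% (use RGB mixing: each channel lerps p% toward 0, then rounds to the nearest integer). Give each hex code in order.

57%: (5 − 2.85 = 2.15→2, 40 − 22.8 = 17.2→17, 204 − 116.28 = 87.72→88) → #021158
73%: (5 − 3.65 = 1.35→1, 40 − 29.2 = 10.8→11, 204 − 148.92 = 55.08→55) → #010b37
76%: (5 − 3.8 = 1.2→1, 40 − 30.4 = 9.6→10, 204 − 155.04 = 48.96→49) → #010a31

#021158, #010b37, #010a31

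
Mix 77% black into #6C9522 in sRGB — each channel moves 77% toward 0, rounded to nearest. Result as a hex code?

#192208

#6C9522 is rgb(108, 149, 34).
Per channel, c → c + 0.77(0 − c):
  R: 108 − 83.16 = 24.84 → 25
  G: 149 − 114.73 = 34.27 → 34
  B: 34 − 26.18 = 7.82 → 8
rgb(25, 34, 8) = #192208.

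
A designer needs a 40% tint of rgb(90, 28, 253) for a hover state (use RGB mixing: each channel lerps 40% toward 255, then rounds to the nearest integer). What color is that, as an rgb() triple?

rgb(156, 119, 254)

Per channel, c → c + 0.4(255 − c):
  R: 90 + 0.4×(255−90) = 90 + 66 = 156 → 156
  G: 28 + 90.8 = 118.8 → 119
  B: 253 + 0.4×(255−253) = 253 + 0.8 = 253.8 → 254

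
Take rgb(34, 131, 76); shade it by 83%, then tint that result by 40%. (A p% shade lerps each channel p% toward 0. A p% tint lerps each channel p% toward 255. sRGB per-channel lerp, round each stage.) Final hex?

#6A736E

Per channel, c → c + 0.83(0 − c):
  R: 34 − 28.22 = 5.78 → 6
  G: 131 + 0.83×(0−131) = 131 − 108.73 = 22.27 → 22
  B: 76 − 63.08 = 12.92 → 13
After the shade: rgb(6, 22, 13) = #06160D.
A 40% tint moves each channel 40% toward 255:
  R: 6 + 0.4×(255−6) = 6 + 99.6 = 105.6 → 106
  G: 22 + 93.2 = 115.2 → 115
  B: 13 + 96.8 = 109.8 → 110
rgb(106, 115, 110) = #6A736E.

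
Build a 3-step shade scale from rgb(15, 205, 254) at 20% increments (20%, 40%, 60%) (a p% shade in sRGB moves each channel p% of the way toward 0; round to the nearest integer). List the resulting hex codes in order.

#0CA4CB, #097B98, #065266

20%: (15 − 3 = 12→12, 205 − 41 = 164→164, 254 − 50.8 = 203.2→203) → #0CA4CB
40%: (15 − 6 = 9→9, 205 − 82 = 123→123, 254 − 101.6 = 152.4→152) → #097B98
60%: (15 − 9 = 6→6, 205 − 123 = 82→82, 254 − 152.4 = 101.6→102) → #065266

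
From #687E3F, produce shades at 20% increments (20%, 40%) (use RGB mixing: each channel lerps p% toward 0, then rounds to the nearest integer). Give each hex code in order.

#536532, #3E4C26

#687E3F is rgb(104, 126, 63).
20%: (104 − 20.8 = 83.2→83, 126 − 25.2 = 100.8→101, 63 − 12.6 = 50.4→50) → #536532
40%: (104 − 41.6 = 62.4→62, 126 − 50.4 = 75.6→76, 63 − 25.2 = 37.8→38) → #3E4C26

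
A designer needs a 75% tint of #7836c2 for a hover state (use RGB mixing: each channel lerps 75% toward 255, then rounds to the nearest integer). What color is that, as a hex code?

#7836c2 is rgb(120, 54, 194).
Per channel, c → c + 0.75(255 − c):
  R: 120 + 101.25 = 221.25 → 221
  G: 54 + 0.75×(255−54) = 54 + 150.75 = 204.75 → 205
  B: 194 + 45.75 = 239.75 → 240
rgb(221, 205, 240) = #ddcdf0.

#ddcdf0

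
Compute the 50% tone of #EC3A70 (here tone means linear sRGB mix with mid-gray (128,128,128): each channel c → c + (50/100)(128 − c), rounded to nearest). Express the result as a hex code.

#B65D78

#EC3A70 is rgb(236, 58, 112).
A 50% tone moves each channel 50% toward 128:
  R: 236 − 54 = 182 → 182
  G: 58 + 0.5×(128−58) = 58 + 35 = 93 → 93
  B: 112 + 8 = 120 → 120
rgb(182, 93, 120) = #B65D78.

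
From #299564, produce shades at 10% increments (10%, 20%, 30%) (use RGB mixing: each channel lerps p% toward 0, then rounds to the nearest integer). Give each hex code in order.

#299564 is rgb(41, 149, 100).
10%: (41 − 4.1 = 36.9→37, 149 − 14.9 = 134.1→134, 100 − 10 = 90→90) → #25865A
20%: (41 − 8.2 = 32.8→33, 149 − 29.8 = 119.2→119, 100 − 20 = 80→80) → #217750
30%: (41 − 12.3 = 28.7→29, 149 − 44.7 = 104.3→104, 100 − 30 = 70→70) → #1D6846

#25865A, #217750, #1D6846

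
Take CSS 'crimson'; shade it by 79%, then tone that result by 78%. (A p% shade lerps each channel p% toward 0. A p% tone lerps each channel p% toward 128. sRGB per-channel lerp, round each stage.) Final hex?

#6E6567

CSS crimson is rgb(220, 20, 60).
A 79% shade moves each channel 79% toward 0:
  R: 220 + 0.79×(0−220) = 220 − 173.8 = 46.2 → 46
  G: 20 − 15.8 = 4.2 → 4
  B: 60 + 0.79×(0−60) = 60 − 47.4 = 12.6 → 13
After the shade: rgb(46, 4, 13) = #2E040D.
Per channel, c → c + 0.78(128 − c):
  R: 46 + 0.78×(128−46) = 46 + 63.96 = 109.96 → 110
  G: 4 + 96.72 = 100.72 → 101
  B: 13 + 0.78×(128−13) = 13 + 89.7 = 102.7 → 103
rgb(110, 101, 103) = #6E6567.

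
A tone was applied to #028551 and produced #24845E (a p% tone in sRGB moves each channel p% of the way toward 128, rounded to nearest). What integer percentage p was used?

#028551 is rgb(2, 133, 81); #24845E is rgb(36, 132, 94).
On the R channel (widest range): 36 ≈ 2 + (p/100)(128 − 2), so p ≈ 100×(36 − 2)/(128 − 2) = 3400/126 = 26.98.
p = 27 reproduces all three channels after rounding.

27%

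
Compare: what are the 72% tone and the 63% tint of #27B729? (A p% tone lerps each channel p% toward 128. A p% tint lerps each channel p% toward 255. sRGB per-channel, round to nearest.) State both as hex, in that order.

#27B729 is rgb(39, 183, 41).
72% tone:
  R: 39 + 64.08 = 103.08 → 103
  G: 183 + 0.72×(128−183) = 183 − 39.6 = 143.4 → 143
  B: 41 + 0.72×(128−41) = 41 + 62.64 = 103.64 → 104
  → #678F68
63% tint:
  R: 39 + 136.08 = 175.08 → 175
  G: 183 + 45.36 = 228.36 → 228
  B: 41 + 134.82 = 175.82 → 176
  → #AFE4B0

#678F68, #AFE4B0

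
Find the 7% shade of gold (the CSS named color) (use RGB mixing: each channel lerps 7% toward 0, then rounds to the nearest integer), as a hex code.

CSS gold is rgb(255, 215, 0).
A 7% shade moves each channel 7% toward 0:
  R: 255 + 0.07×(0−255) = 255 − 17.85 = 237.15 → 237
  G: 215 + 0.07×(0−215) = 215 − 15.05 = 199.95 → 200
  B: 0 + 0.07×(0−0) = 0 + 0 = 0 → 0
rgb(237, 200, 0) = #EDC800.

#EDC800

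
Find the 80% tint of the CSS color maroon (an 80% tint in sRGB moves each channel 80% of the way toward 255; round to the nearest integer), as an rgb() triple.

rgb(230, 204, 204)

CSS maroon is rgb(128, 0, 0).
Lerp each channel 80% toward 255:
  R: 128 + 101.6 = 229.6 → 230
  G: 0 + 0.8×(255−0) = 0 + 204 = 204 → 204
  B: 0 + 204 = 204 → 204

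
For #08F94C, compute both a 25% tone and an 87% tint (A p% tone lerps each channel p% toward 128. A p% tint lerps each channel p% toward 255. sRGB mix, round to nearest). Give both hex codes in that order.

#08F94C is rgb(8, 249, 76).
25% tone:
  R: 8 + 0.25×(128−8) = 8 + 30 = 38 → 38
  G: 249 + 0.25×(128−249) = 249 − 30.25 = 218.75 → 219
  B: 76 + 13 = 89 → 89
  → #26DB59
87% tint:
  R: 8 + 0.87×(255−8) = 8 + 214.89 = 222.89 → 223
  G: 249 + 0.87×(255−249) = 249 + 5.22 = 254.22 → 254
  B: 76 + 0.87×(255−76) = 76 + 155.73 = 231.73 → 232
  → #DFFEE8

#26DB59, #DFFEE8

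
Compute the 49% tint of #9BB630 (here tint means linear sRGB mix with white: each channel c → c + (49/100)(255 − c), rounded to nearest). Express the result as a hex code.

#CCDA95

#9BB630 is rgb(155, 182, 48).
Per channel, c → c + 0.49(255 − c):
  R: 155 + 49 = 204 → 204
  G: 182 + 35.77 = 217.77 → 218
  B: 48 + 0.49×(255−48) = 48 + 101.43 = 149.43 → 149
rgb(204, 218, 149) = #CCDA95.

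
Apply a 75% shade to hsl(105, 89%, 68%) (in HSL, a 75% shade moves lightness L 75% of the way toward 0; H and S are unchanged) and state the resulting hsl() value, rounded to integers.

L moves 75% from 68 toward 0: 68 − 51 = 17 → 17.
H and S are unchanged.

hsl(105, 89%, 17%)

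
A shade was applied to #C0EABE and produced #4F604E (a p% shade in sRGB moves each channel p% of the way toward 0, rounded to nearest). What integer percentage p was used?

59%

#C0EABE is rgb(192, 234, 190); #4F604E is rgb(79, 96, 78).
On the G channel (widest range): 96 ≈ 234 + (p/100)(0 − 234), so p ≈ 100×(96 − 234)/(0 − 234) = -13800/-234 = 58.97.
p = 59 reproduces all three channels after rounding.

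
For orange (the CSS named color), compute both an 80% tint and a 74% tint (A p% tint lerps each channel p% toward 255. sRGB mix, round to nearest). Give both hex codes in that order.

CSS orange is rgb(255, 165, 0).
80% tint:
  R: 255 + 0.8×(255−255) = 255 + 0 = 255 → 255
  G: 165 + 0.8×(255−165) = 165 + 72 = 237 → 237
  B: 0 + 0.8×(255−0) = 0 + 204 = 204 → 204
  → #ffedcc
74% tint:
  R: 255 + 0 = 255 → 255
  G: 165 + 0.74×(255−165) = 165 + 66.6 = 231.6 → 232
  B: 0 + 0.74×(255−0) = 0 + 188.7 = 188.7 → 189
  → #ffe8bd

#ffedcc, #ffe8bd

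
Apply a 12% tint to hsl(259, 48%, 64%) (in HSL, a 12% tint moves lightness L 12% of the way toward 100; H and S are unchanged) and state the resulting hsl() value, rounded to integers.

L moves 12% from 64 toward 100: 64 + 4.32 = 68.32 → 68.
H and S are unchanged.

hsl(259, 48%, 68%)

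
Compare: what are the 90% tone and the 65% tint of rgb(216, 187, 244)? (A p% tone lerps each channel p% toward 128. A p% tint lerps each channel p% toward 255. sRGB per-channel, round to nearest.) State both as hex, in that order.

90% tone:
  R: 216 + 0.9×(128−216) = 216 − 79.2 = 136.8 → 137
  G: 187 + 0.9×(128−187) = 187 − 53.1 = 133.9 → 134
  B: 244 + 0.9×(128−244) = 244 − 104.4 = 139.6 → 140
  → #89868C
65% tint:
  R: 216 + 25.35 = 241.35 → 241
  G: 187 + 0.65×(255−187) = 187 + 44.2 = 231.2 → 231
  B: 244 + 0.65×(255−244) = 244 + 7.15 = 251.15 → 251
  → #F1E7FB

#89868C, #F1E7FB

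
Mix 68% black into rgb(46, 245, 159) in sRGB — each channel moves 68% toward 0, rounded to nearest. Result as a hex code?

Per channel, c → c + 0.68(0 − c):
  R: 46 − 31.28 = 14.72 → 15
  G: 245 + 0.68×(0−245) = 245 − 166.6 = 78.4 → 78
  B: 159 + 0.68×(0−159) = 159 − 108.12 = 50.88 → 51
rgb(15, 78, 51) = #0f4e33.

#0f4e33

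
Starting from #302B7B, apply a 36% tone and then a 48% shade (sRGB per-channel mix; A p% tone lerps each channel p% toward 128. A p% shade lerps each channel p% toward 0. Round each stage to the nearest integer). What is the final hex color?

#302B7B is rgb(48, 43, 123).
Lerp each channel 36% toward 128:
  R: 48 + 0.36×(128−48) = 48 + 28.8 = 76.8 → 77
  G: 43 + 0.36×(128−43) = 43 + 30.6 = 73.6 → 74
  B: 123 + 1.8 = 124.8 → 125
After the tone: rgb(77, 74, 125) = #4D4A7D.
Lerp each channel 48% toward 0:
  R: 77 + 0.48×(0−77) = 77 − 36.96 = 40.04 → 40
  G: 74 + 0.48×(0−74) = 74 − 35.52 = 38.48 → 38
  B: 125 − 60 = 65 → 65
rgb(40, 38, 65) = #282641.

#282641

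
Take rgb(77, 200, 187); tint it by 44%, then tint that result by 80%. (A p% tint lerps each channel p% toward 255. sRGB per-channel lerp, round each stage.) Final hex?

#EBF9F7

Lerp each channel 44% toward 255:
  R: 77 + 0.44×(255−77) = 77 + 78.32 = 155.32 → 155
  G: 200 + 0.44×(255−200) = 200 + 24.2 = 224.2 → 224
  B: 187 + 29.92 = 216.92 → 217
After the tint: rgb(155, 224, 217) = #9BE0D9.
An 80% tint moves each channel 80% toward 255:
  R: 155 + 0.8×(255−155) = 155 + 80 = 235 → 235
  G: 224 + 0.8×(255−224) = 224 + 24.8 = 248.8 → 249
  B: 217 + 30.4 = 247.4 → 247
rgb(235, 249, 247) = #EBF9F7.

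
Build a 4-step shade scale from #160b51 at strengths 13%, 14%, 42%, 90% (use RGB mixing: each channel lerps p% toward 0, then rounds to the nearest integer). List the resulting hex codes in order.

#160b51 is rgb(22, 11, 81).
13%: (22 − 2.86 = 19.14→19, 11 − 1.43 = 9.57→10, 81 − 10.53 = 70.47→70) → #130a46
14%: (22 − 3.08 = 18.92→19, 11 − 1.54 = 9.46→9, 81 − 11.34 = 69.66→70) → #130946
42%: (22 − 9.24 = 12.76→13, 11 − 4.62 = 6.38→6, 81 − 34.02 = 46.98→47) → #0d062f
90%: (22 − 19.8 = 2.2→2, 11 − 9.9 = 1.1→1, 81 − 72.9 = 8.1→8) → #020108

#130a46, #130946, #0d062f, #020108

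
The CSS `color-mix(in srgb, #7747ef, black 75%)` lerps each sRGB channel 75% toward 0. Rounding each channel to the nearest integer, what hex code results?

#1e123c

#7747ef is rgb(119, 71, 239).
Per channel, c → c + 0.75(0 − c):
  R: 119 − 89.25 = 29.75 → 30
  G: 71 + 0.75×(0−71) = 71 − 53.25 = 17.75 → 18
  B: 239 + 0.75×(0−239) = 239 − 179.25 = 59.75 → 60
rgb(30, 18, 60) = #1e123c.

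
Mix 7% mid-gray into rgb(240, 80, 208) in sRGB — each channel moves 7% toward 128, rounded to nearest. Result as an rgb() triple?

Per channel, c → c + 0.07(128 − c):
  R: 240 + 0.07×(128−240) = 240 − 7.84 = 232.16 → 232
  G: 80 + 0.07×(128−80) = 80 + 3.36 = 83.36 → 83
  B: 208 − 5.6 = 202.4 → 202

rgb(232, 83, 202)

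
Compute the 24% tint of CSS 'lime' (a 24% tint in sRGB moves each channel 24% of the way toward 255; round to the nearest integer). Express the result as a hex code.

CSS lime is rgb(0, 255, 0).
A 24% tint moves each channel 24% toward 255:
  R: 0 + 61.2 = 61.2 → 61
  G: 255 + 0.24×(255−255) = 255 + 0 = 255 → 255
  B: 0 + 61.2 = 61.2 → 61
rgb(61, 255, 61) = #3dff3d.

#3dff3d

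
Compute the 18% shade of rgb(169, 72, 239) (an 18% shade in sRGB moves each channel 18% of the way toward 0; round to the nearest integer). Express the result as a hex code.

An 18% shade moves each channel 18% toward 0:
  R: 169 − 30.42 = 138.58 → 139
  G: 72 + 0.18×(0−72) = 72 − 12.96 = 59.04 → 59
  B: 239 − 43.02 = 195.98 → 196
rgb(139, 59, 196) = #8B3BC4.

#8B3BC4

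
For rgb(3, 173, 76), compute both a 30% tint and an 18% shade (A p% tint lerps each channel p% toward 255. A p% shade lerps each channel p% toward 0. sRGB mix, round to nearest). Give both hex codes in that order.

30% tint:
  R: 3 + 0.3×(255−3) = 3 + 75.6 = 78.6 → 79
  G: 173 + 24.6 = 197.6 → 198
  B: 76 + 0.3×(255−76) = 76 + 53.7 = 129.7 → 130
  → #4fc682
18% shade:
  R: 3 + 0.18×(0−3) = 3 − 0.54 = 2.46 → 2
  G: 173 − 31.14 = 141.86 → 142
  B: 76 + 0.18×(0−76) = 76 − 13.68 = 62.32 → 62
  → #028e3e

#4fc682, #028e3e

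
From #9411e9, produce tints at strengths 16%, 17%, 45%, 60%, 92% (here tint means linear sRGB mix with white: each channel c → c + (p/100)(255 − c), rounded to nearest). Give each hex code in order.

#a537ed, #a639ed, #c47cf3, #d4a0f6, #f6ecfd

#9411e9 is rgb(148, 17, 233).
16%: (148 + 17.12 = 165.12→165, 17 + 38.08 = 55.08→55, 233 + 3.52 = 236.52→237) → #a537ed
17%: (148 + 18.19 = 166.19→166, 17 + 40.46 = 57.46→57, 233 + 3.74 = 236.74→237) → #a639ed
45%: (148 + 48.15 = 196.15→196, 17 + 107.1 = 124.1→124, 233 + 9.9 = 242.9→243) → #c47cf3
60%: (148 + 64.2 = 212.2→212, 17 + 142.8 = 159.8→160, 233 + 13.2 = 246.2→246) → #d4a0f6
92%: (148 + 98.44 = 246.44→246, 17 + 218.96 = 235.96→236, 233 + 20.24 = 253.24→253) → #f6ecfd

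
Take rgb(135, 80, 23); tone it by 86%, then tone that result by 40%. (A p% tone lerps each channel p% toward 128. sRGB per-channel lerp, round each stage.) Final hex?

Per channel, c → c + 0.86(128 − c):
  R: 135 + 0.86×(128−135) = 135 − 6.02 = 128.98 → 129
  G: 80 + 0.86×(128−80) = 80 + 41.28 = 121.28 → 121
  B: 23 + 0.86×(128−23) = 23 + 90.3 = 113.3 → 113
After the tone: rgb(129, 121, 113) = #817971.
Lerp each channel 40% toward 128:
  R: 129 + 0.4×(128−129) = 129 − 0.4 = 128.6 → 129
  G: 121 + 2.8 = 123.8 → 124
  B: 113 + 0.4×(128−113) = 113 + 6 = 119 → 119
rgb(129, 124, 119) = #817c77.

#817c77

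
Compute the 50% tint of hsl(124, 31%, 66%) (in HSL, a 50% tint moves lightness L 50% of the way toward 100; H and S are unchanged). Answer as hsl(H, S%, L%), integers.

hsl(124, 31%, 83%)

L moves 50% from 66 toward 100: 66 + 17 = 83 → 83.
H and S are unchanged.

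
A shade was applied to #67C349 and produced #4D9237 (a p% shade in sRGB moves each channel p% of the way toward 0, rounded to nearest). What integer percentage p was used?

25%

#67C349 is rgb(103, 195, 73); #4D9237 is rgb(77, 146, 55).
On the G channel (widest range): 146 ≈ 195 + (p/100)(0 − 195), so p ≈ 100×(146 − 195)/(0 − 195) = -4900/-195 = 25.13.
p = 25 reproduces all three channels after rounding.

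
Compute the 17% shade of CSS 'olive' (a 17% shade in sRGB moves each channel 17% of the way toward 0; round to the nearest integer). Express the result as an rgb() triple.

rgb(106, 106, 0)

CSS olive is rgb(128, 128, 0).
Per channel, c → c + 0.17(0 − c):
  R: 128 − 21.76 = 106.24 → 106
  G: 128 − 21.76 = 106.24 → 106
  B: 0 + 0 = 0 → 0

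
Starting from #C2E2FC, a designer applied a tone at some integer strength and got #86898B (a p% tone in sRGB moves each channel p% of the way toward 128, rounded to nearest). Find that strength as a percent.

#C2E2FC is rgb(194, 226, 252); #86898B is rgb(134, 137, 139).
On the B channel (widest range): 139 ≈ 252 + (p/100)(128 − 252), so p ≈ 100×(139 − 252)/(128 − 252) = -11300/-124 = 91.13.
p = 91 reproduces all three channels after rounding.

91%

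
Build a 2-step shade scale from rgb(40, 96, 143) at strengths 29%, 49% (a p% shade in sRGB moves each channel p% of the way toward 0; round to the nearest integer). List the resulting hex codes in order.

29%: (40 − 11.6 = 28.4→28, 96 − 27.84 = 68.16→68, 143 − 41.47 = 101.53→102) → #1c4466
49%: (40 − 19.6 = 20.4→20, 96 − 47.04 = 48.96→49, 143 − 70.07 = 72.93→73) → #143149

#1c4466, #143149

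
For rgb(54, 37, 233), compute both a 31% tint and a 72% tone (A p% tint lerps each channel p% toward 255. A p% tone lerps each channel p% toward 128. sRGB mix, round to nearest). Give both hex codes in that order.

#7469F0, #6B679D

31% tint:
  R: 54 + 0.31×(255−54) = 54 + 62.31 = 116.31 → 116
  G: 37 + 0.31×(255−37) = 37 + 67.58 = 104.58 → 105
  B: 233 + 6.82 = 239.82 → 240
  → #7469F0
72% tone:
  R: 54 + 0.72×(128−54) = 54 + 53.28 = 107.28 → 107
  G: 37 + 0.72×(128−37) = 37 + 65.52 = 102.52 → 103
  B: 233 − 75.6 = 157.4 → 157
  → #6B679D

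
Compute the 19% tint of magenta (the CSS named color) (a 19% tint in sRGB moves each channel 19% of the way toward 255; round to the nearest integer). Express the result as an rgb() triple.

rgb(255, 48, 255)

CSS magenta is rgb(255, 0, 255).
Lerp each channel 19% toward 255:
  R: 255 + 0.19×(255−255) = 255 + 0 = 255 → 255
  G: 0 + 48.45 = 48.45 → 48
  B: 255 + 0 = 255 → 255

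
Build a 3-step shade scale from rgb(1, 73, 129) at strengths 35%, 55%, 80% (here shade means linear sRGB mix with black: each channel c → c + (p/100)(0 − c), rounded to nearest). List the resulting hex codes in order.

35%: (1→1, 73 − 25.55 = 47.45→47, 129 − 45.15 = 83.85→84) → #012F54
55%: (1 − 0.55 = 0.45→0, 73 − 40.15 = 32.85→33, 129 − 70.95 = 58.05→58) → #00213A
80%: (1 − 0.8 = 0.2→0, 73 − 58.4 = 14.6→15, 129 − 103.2 = 25.8→26) → #000F1A

#012F54, #00213A, #000F1A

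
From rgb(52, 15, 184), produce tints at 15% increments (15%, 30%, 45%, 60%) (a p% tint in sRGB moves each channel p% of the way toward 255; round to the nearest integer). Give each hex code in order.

#5233c3, #7157cd, #8f7bd8, #ae9fe3

15%: (52 + 30.45 = 82.45→82, 15 + 36 = 51→51, 184 + 10.65 = 194.65→195) → #5233c3
30%: (52 + 60.9 = 112.9→113, 15 + 72 = 87→87, 184 + 21.3 = 205.3→205) → #7157cd
45%: (52 + 91.35 = 143.35→143, 15 + 108 = 123→123, 184 + 31.95 = 215.95→216) → #8f7bd8
60%: (52 + 121.8 = 173.8→174, 15 + 144 = 159→159, 184 + 42.6 = 226.6→227) → #ae9fe3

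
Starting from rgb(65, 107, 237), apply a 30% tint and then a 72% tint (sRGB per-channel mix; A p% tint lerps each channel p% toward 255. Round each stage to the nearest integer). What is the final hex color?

Lerp each channel 30% toward 255:
  R: 65 + 0.3×(255−65) = 65 + 57 = 122 → 122
  G: 107 + 44.4 = 151.4 → 151
  B: 237 + 0.3×(255−237) = 237 + 5.4 = 242.4 → 242
After the tint: rgb(122, 151, 242) = #7A97F2.
Per channel, c → c + 0.72(255 − c):
  R: 122 + 0.72×(255−122) = 122 + 95.76 = 217.76 → 218
  G: 151 + 0.72×(255−151) = 151 + 74.88 = 225.88 → 226
  B: 242 + 9.36 = 251.36 → 251
rgb(218, 226, 251) = #DAE2FB.

#DAE2FB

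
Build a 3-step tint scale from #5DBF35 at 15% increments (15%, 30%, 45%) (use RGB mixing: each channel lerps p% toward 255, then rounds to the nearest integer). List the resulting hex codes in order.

#5DBF35 is rgb(93, 191, 53).
15%: (93 + 24.3 = 117.3→117, 191 + 9.6 = 200.6→201, 53 + 30.3 = 83.3→83) → #75C953
30%: (93 + 48.6 = 141.6→142, 191 + 19.2 = 210.2→210, 53 + 60.6 = 113.6→114) → #8ED272
45%: (93 + 72.9 = 165.9→166, 191 + 28.8 = 219.8→220, 53 + 90.9 = 143.9→144) → #A6DC90

#75C953, #8ED272, #A6DC90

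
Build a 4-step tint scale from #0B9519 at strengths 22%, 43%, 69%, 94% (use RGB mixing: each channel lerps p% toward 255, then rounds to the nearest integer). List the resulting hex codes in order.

#0B9519 is rgb(11, 149, 25).
22%: (11 + 53.68 = 64.68→65, 149 + 23.32 = 172.32→172, 25 + 50.6 = 75.6→76) → #41AC4C
43%: (11 + 104.92 = 115.92→116, 149 + 45.58 = 194.58→195, 25 + 98.9 = 123.9→124) → #74C37C
69%: (11 + 168.36 = 179.36→179, 149 + 73.14 = 222.14→222, 25 + 158.7 = 183.7→184) → #B3DEB8
94%: (11 + 229.36 = 240.36→240, 149 + 99.64 = 248.64→249, 25 + 216.2 = 241.2→241) → #F0F9F1

#41AC4C, #74C37C, #B3DEB8, #F0F9F1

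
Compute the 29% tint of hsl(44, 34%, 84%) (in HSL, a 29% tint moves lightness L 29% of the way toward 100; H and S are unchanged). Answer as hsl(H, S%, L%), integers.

L moves 29% from 84 toward 100: 84 + 4.64 = 88.64 → 89.
H and S are unchanged.

hsl(44, 34%, 89%)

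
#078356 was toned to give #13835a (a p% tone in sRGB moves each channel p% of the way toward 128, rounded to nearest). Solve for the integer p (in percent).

#078356 is rgb(7, 131, 86); #13835a is rgb(19, 131, 90).
On the R channel (widest range): 19 ≈ 7 + (p/100)(128 − 7), so p ≈ 100×(19 − 7)/(128 − 7) = 1200/121 = 9.92.
p = 10 reproduces all three channels after rounding.

10%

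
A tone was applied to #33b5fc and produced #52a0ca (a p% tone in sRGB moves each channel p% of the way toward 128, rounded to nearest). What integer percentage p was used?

#33b5fc is rgb(51, 181, 252); #52a0ca is rgb(82, 160, 202).
On the B channel (widest range): 202 ≈ 252 + (p/100)(128 − 252), so p ≈ 100×(202 − 252)/(128 − 252) = -5000/-124 = 40.32.
p = 40 reproduces all three channels after rounding.

40%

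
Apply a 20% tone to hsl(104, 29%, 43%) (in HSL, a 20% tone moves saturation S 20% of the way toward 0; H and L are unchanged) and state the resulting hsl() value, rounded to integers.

hsl(104, 23%, 43%)

S moves 20% from 29 toward 0: 29 − 5.8 = 23.2 → 23.
H and L are unchanged.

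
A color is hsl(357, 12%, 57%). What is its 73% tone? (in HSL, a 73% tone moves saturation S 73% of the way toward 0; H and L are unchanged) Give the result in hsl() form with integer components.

hsl(357, 3%, 57%)

S moves 73% from 12 toward 0: 12 − 8.76 = 3.24 → 3.
H and L are unchanged.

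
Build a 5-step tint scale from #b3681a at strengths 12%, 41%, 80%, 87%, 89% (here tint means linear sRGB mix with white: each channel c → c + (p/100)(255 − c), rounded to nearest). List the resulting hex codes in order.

#b3681a is rgb(179, 104, 26).
12%: (179 + 9.12 = 188.12→188, 104 + 18.12 = 122.12→122, 26 + 27.48 = 53.48→53) → #bc7a35
41%: (179 + 31.16 = 210.16→210, 104 + 61.91 = 165.91→166, 26 + 93.89 = 119.89→120) → #d2a678
80%: (179 + 60.8 = 239.8→240, 104 + 120.8 = 224.8→225, 26 + 183.2 = 209.2→209) → #f0e1d1
87%: (179 + 66.12 = 245.12→245, 104 + 131.37 = 235.37→235, 26 + 199.23 = 225.23→225) → #f5ebe1
89%: (179 + 67.64 = 246.64→247, 104 + 134.39 = 238.39→238, 26 + 203.81 = 229.81→230) → #f7eee6

#bc7a35, #d2a678, #f0e1d1, #f5ebe1, #f7eee6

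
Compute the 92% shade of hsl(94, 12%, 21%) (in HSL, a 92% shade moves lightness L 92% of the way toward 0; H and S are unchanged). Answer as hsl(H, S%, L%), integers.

L moves 92% from 21 toward 0: 21 − 19.32 = 1.68 → 2.
H and S are unchanged.

hsl(94, 12%, 2%)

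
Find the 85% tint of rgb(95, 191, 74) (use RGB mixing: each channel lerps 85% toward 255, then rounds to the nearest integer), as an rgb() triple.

Lerp each channel 85% toward 255:
  R: 95 + 0.85×(255−95) = 95 + 136 = 231 → 231
  G: 191 + 0.85×(255−191) = 191 + 54.4 = 245.4 → 245
  B: 74 + 0.85×(255−74) = 74 + 153.85 = 227.85 → 228

rgb(231, 245, 228)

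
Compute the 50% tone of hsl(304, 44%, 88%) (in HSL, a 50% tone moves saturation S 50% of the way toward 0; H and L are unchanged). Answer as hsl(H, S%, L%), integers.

S moves 50% from 44 toward 0: 44 − 22 = 22 → 22.
H and L are unchanged.

hsl(304, 22%, 88%)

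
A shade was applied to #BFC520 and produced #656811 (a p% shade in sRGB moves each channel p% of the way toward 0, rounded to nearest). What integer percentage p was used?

47%

#BFC520 is rgb(191, 197, 32); #656811 is rgb(101, 104, 17).
On the G channel (widest range): 104 ≈ 197 + (p/100)(0 − 197), so p ≈ 100×(104 − 197)/(0 − 197) = -9300/-197 = 47.21.
p = 47 reproduces all three channels after rounding.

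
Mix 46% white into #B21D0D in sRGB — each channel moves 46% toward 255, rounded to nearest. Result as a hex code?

#B21D0D is rgb(178, 29, 13).
A 46% tint moves each channel 46% toward 255:
  R: 178 + 0.46×(255−178) = 178 + 35.42 = 213.42 → 213
  G: 29 + 0.46×(255−29) = 29 + 103.96 = 132.96 → 133
  B: 13 + 0.46×(255−13) = 13 + 111.32 = 124.32 → 124
rgb(213, 133, 124) = #D5857C.

#D5857C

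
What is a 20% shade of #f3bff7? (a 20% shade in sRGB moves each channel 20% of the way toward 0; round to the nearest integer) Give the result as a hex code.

#f3bff7 is rgb(243, 191, 247).
Lerp each channel 20% toward 0:
  R: 243 + 0.2×(0−243) = 243 − 48.6 = 194.4 → 194
  G: 191 − 38.2 = 152.8 → 153
  B: 247 − 49.4 = 197.6 → 198
rgb(194, 153, 198) = #c299c6.

#c299c6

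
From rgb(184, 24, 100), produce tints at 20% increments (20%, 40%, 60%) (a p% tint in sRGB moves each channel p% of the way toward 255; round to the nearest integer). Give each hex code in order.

#C64683, #D474A2, #E3A3C1

20%: (184 + 14.2 = 198.2→198, 24 + 46.2 = 70.2→70, 100 + 31 = 131→131) → #C64683
40%: (184 + 28.4 = 212.4→212, 24 + 92.4 = 116.4→116, 100 + 62 = 162→162) → #D474A2
60%: (184 + 42.6 = 226.6→227, 24 + 138.6 = 162.6→163, 100 + 93 = 193→193) → #E3A3C1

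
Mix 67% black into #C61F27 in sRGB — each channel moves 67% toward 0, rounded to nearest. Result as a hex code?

#C61F27 is rgb(198, 31, 39).
Per channel, c → c + 0.67(0 − c):
  R: 198 + 0.67×(0−198) = 198 − 132.66 = 65.34 → 65
  G: 31 − 20.77 = 10.23 → 10
  B: 39 + 0.67×(0−39) = 39 − 26.13 = 12.87 → 13
rgb(65, 10, 13) = #410A0D.

#410A0D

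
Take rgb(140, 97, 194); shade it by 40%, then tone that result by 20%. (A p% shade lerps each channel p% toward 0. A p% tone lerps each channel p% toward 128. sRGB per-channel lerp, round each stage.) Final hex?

#5d4876

A 40% shade moves each channel 40% toward 0:
  R: 140 − 56 = 84 → 84
  G: 97 − 38.8 = 58.2 → 58
  B: 194 − 77.6 = 116.4 → 116
After the shade: rgb(84, 58, 116) = #543a74.
A 20% tone moves each channel 20% toward 128:
  R: 84 + 8.8 = 92.8 → 93
  G: 58 + 14 = 72 → 72
  B: 116 + 0.2×(128−116) = 116 + 2.4 = 118.4 → 118
rgb(93, 72, 118) = #5d4876.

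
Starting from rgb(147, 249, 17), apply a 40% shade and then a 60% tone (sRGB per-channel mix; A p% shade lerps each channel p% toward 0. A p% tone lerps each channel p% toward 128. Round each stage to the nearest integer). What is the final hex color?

#708851

Per channel, c → c + 0.4(0 − c):
  R: 147 + 0.4×(0−147) = 147 − 58.8 = 88.2 → 88
  G: 249 + 0.4×(0−249) = 249 − 99.6 = 149.4 → 149
  B: 17 + 0.4×(0−17) = 17 − 6.8 = 10.2 → 10
After the shade: rgb(88, 149, 10) = #58950a.
A 60% tone moves each channel 60% toward 128:
  R: 88 + 24 = 112 → 112
  G: 149 + 0.6×(128−149) = 149 − 12.6 = 136.4 → 136
  B: 10 + 0.6×(128−10) = 10 + 70.8 = 80.8 → 81
rgb(112, 136, 81) = #708851.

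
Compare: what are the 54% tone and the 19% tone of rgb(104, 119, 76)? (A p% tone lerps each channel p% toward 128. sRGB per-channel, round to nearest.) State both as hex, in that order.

54% tone:
  R: 104 + 12.96 = 116.96 → 117
  G: 119 + 0.54×(128−119) = 119 + 4.86 = 123.86 → 124
  B: 76 + 0.54×(128−76) = 76 + 28.08 = 104.08 → 104
  → #757C68
19% tone:
  R: 104 + 0.19×(128−104) = 104 + 4.56 = 108.56 → 109
  G: 119 + 0.19×(128−119) = 119 + 1.71 = 120.71 → 121
  B: 76 + 0.19×(128−76) = 76 + 9.88 = 85.88 → 86
  → #6D7956

#757C68, #6D7956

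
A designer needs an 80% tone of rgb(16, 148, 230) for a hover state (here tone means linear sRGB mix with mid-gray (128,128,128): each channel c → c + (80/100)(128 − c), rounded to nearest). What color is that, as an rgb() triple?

rgb(106, 132, 148)

Per channel, c → c + 0.8(128 − c):
  R: 16 + 0.8×(128−16) = 16 + 89.6 = 105.6 → 106
  G: 148 − 16 = 132 → 132
  B: 230 − 81.6 = 148.4 → 148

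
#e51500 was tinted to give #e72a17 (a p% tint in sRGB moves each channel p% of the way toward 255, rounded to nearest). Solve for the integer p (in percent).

9%

#e51500 is rgb(229, 21, 0); #e72a17 is rgb(231, 42, 23).
On the B channel (widest range): 23 ≈ 0 + (p/100)(255 − 0), so p ≈ 100×(23 − 0)/(255 − 0) = 2300/255 = 9.02.
p = 9 reproduces all three channels after rounding.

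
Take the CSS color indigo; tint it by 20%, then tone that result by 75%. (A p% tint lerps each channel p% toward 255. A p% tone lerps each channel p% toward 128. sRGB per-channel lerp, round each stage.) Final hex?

#7C6D87

CSS indigo is rgb(75, 0, 130).
A 20% tint moves each channel 20% toward 255:
  R: 75 + 36 = 111 → 111
  G: 0 + 51 = 51 → 51
  B: 130 + 25 = 155 → 155
After the tint: rgb(111, 51, 155) = #6F339B.
Lerp each channel 75% toward 128:
  R: 111 + 12.75 = 123.75 → 124
  G: 51 + 57.75 = 108.75 → 109
  B: 155 + 0.75×(128−155) = 155 − 20.25 = 134.75 → 135
rgb(124, 109, 135) = #7C6D87.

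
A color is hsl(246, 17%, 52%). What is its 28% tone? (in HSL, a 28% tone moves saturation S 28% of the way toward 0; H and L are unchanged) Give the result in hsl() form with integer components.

hsl(246, 12%, 52%)

S moves 28% from 17 toward 0: 17 − 4.76 = 12.24 → 12.
H and L are unchanged.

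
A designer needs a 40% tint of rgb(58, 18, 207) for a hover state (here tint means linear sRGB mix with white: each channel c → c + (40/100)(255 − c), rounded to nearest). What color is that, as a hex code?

A 40% tint moves each channel 40% toward 255:
  R: 58 + 0.4×(255−58) = 58 + 78.8 = 136.8 → 137
  G: 18 + 94.8 = 112.8 → 113
  B: 207 + 0.4×(255−207) = 207 + 19.2 = 226.2 → 226
rgb(137, 113, 226) = #8971E2.

#8971E2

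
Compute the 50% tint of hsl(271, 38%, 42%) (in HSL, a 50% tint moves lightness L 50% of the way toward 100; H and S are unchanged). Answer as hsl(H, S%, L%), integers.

hsl(271, 38%, 71%)

L moves 50% from 42 toward 100: 42 + 29 = 71 → 71.
H and S are unchanged.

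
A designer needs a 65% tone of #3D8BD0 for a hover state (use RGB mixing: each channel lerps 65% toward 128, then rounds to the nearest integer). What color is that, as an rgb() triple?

rgb(105, 132, 156)

#3D8BD0 is rgb(61, 139, 208).
Per channel, c → c + 0.65(128 − c):
  R: 61 + 0.65×(128−61) = 61 + 43.55 = 104.55 → 105
  G: 139 + 0.65×(128−139) = 139 − 7.15 = 131.85 → 132
  B: 208 + 0.65×(128−208) = 208 − 52 = 156 → 156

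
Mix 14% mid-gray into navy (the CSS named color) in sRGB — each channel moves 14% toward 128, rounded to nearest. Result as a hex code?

#121280

CSS navy is rgb(0, 0, 128).
Lerp each channel 14% toward 128:
  R: 0 + 0.14×(128−0) = 0 + 17.92 = 17.92 → 18
  G: 0 + 17.92 = 17.92 → 18
  B: 128 + 0.14×(128−128) = 128 + 0 = 128 → 128
rgb(18, 18, 128) = #121280.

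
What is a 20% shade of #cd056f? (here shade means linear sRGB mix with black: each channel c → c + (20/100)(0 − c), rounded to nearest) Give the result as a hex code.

#cd056f is rgb(205, 5, 111).
A 20% shade moves each channel 20% toward 0:
  R: 205 + 0.2×(0−205) = 205 − 41 = 164 → 164
  G: 5 + 0.2×(0−5) = 5 − 1 = 4 → 4
  B: 111 − 22.2 = 88.8 → 89
rgb(164, 4, 89) = #a40459.

#a40459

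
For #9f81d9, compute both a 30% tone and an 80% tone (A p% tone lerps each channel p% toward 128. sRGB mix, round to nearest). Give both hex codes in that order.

#9f81d9 is rgb(159, 129, 217).
30% tone:
  R: 159 − 9.3 = 149.7 → 150
  G: 129 + 0.3×(128−129) = 129 − 0.3 = 128.7 → 129
  B: 217 + 0.3×(128−217) = 217 − 26.7 = 190.3 → 190
  → #9681be
80% tone:
  R: 159 + 0.8×(128−159) = 159 − 24.8 = 134.2 → 134
  G: 129 + 0.8×(128−129) = 129 − 0.8 = 128.2 → 128
  B: 217 − 71.2 = 145.8 → 146
  → #868092

#9681be, #868092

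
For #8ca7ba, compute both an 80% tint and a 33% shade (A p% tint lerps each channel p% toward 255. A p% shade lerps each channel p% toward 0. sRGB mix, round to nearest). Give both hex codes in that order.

#8ca7ba is rgb(140, 167, 186).
80% tint:
  R: 140 + 0.8×(255−140) = 140 + 92 = 232 → 232
  G: 167 + 0.8×(255−167) = 167 + 70.4 = 237.4 → 237
  B: 186 + 0.8×(255−186) = 186 + 55.2 = 241.2 → 241
  → #e8edf1
33% shade:
  R: 140 − 46.2 = 93.8 → 94
  G: 167 + 0.33×(0−167) = 167 − 55.11 = 111.89 → 112
  B: 186 − 61.38 = 124.62 → 125
  → #5e707d

#e8edf1, #5e707d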